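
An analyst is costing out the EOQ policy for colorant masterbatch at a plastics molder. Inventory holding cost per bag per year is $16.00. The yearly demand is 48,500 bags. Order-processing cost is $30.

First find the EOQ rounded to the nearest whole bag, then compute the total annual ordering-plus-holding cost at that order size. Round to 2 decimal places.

$6,823.49

EOQ = √(2DS/H) = √(2 × 48,500 × 30 / 16)
    = √(181,875.00) ≈ 426.47 → Q = 426 bags
Ordering: D/Q × S = 48,500/426 × $30 = $3,415.49
Holding:  Q/2 × H = 426/2 × $16 = $3,408.00
Total = $3,415.49 + $3,408.00 = $6,823.49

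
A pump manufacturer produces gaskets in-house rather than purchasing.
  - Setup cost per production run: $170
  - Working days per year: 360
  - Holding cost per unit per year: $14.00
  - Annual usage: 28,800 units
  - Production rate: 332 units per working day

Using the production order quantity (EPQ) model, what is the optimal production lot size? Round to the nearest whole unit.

960 units

d = 28,800/360 = 80.0000 units/day;  effective holding cost H(1 − d/p) = 14·(1 − 80.0000/332) = 10.62651
Q* = √(2DS / H_eff) = √(2·28,800·170 / 10.62651) ≈ 959.93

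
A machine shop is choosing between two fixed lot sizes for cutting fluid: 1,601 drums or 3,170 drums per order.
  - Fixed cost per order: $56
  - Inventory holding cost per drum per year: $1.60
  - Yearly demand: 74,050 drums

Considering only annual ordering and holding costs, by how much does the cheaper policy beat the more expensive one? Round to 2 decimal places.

$26.79

For each Q, cost = (D/Q)·S + (Q/2)·H.
TC(1,601) = (74,050/1,601)×56 + (1,601/2)×1.6 = $3,870.93
TC(3,170) = (74,050/3,170)×56 + (3,170/2)×1.6 = $3,844.14
Lots of 3,170 are cheaper by $26.79.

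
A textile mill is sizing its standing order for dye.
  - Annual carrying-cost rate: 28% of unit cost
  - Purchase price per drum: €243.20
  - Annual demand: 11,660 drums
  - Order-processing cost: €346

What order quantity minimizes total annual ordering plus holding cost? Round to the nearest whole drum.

344 drums

Holding cost per drum per year: H = 28% × €243.2 = €68.0960
Q* = √(2·D·S / H) = √(2·11,660·346 / 68.096) = √118,490.4 ≈ 344.22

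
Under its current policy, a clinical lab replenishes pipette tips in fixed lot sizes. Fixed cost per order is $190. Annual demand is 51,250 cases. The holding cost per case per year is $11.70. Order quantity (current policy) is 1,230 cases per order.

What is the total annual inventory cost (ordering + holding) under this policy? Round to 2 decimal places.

Orders/yr = 51,250/1,230 = 41.667; ordering cost = 41.667 × $190 = $7,916.67
Average inventory = 1,230/2 = 615; holding cost = 615 × $11.7 = $7,195.50
Total = $7,916.67 + $7,195.50 = $15,112.17

$15,112.17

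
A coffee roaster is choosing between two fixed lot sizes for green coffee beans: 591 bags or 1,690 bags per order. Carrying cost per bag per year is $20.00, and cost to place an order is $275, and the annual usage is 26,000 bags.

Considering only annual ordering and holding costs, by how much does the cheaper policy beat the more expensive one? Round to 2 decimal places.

For each Q, cost = (D/Q)·S + (Q/2)·H.
TC(591) = (26,000/591)×275 + (591/2)×20 = $18,008.14
TC(1,690) = (26,000/1,690)×275 + (1,690/2)×20 = $21,130.77
Lots of 591 are cheaper by $3,122.63.

$3,122.63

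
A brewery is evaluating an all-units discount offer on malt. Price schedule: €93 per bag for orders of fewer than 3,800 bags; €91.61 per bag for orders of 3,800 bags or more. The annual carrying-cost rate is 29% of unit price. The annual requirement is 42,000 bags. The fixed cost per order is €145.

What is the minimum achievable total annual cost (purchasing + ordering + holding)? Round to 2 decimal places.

H₁ = 29%×€93 = €26.9700;  H₂ = 29%×€91.61 = €26.5669
EOQ₁ = √(2×42,000×145/26.9700) = 672.02  (< 3,800, feasible at tier 1)
EOQ₂ = √(2×42,000×145/26.5669) = 677.10  (< 3,800 → use Q = 3,800 at tier-2 price)
TC(tier 1 (EOQ₁), Q≈672.0) = €3,924,124.42
TC(tier 2, Q≈3,800.0) = €3,899,699.74
Minimum at tier 2: €3,899,699.74

€3,899,699.74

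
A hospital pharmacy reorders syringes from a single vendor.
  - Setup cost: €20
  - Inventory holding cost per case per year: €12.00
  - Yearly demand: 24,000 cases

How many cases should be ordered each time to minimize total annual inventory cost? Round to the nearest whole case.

Optimal lot size Q* = (2 × 24,000 × €20 / €12)^½ ≈ 282.84

283 cases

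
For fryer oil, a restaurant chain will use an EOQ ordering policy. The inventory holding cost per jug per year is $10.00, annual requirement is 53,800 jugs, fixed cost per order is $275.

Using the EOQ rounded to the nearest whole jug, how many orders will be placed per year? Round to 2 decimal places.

31.28 orders per year

Optimal lot size Q* = (2 × 53,800 × $275 / $10)^½ ≈ 1,720.17 → Q = 1,720
N = D/Q = 53,800/1,720 ≈ 31.279 orders/yr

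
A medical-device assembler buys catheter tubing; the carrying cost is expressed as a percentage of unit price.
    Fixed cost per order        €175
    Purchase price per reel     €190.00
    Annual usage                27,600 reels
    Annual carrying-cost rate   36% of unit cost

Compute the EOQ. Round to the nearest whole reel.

Carrying cost H = €190 × 36% = €68.4000/reel/yr
2DS/H = 2·27,600·175/68.4 = 141,228.07
EOQ = √141,228.07 ≈ 375.80

376 reels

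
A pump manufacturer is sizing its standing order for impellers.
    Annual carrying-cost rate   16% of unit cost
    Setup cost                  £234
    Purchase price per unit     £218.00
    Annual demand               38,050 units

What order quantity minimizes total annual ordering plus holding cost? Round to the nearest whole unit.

715 units

Holding cost per unit per year: H = 16% × £218 = £34.8800
2DS/H = 2·38,050·234/34.88 = 510,533.26
EOQ = √510,533.26 ≈ 714.52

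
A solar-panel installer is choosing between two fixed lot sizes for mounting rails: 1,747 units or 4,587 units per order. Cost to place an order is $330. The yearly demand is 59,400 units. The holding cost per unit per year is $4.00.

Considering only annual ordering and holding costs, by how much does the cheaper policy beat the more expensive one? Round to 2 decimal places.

$1,267.00

TC(Q) = (D/Q)S + (Q/2)H
TC(1,747) = (59,400/1,747)×330 + (1,747/2)×4 = $14,714.38
TC(4,587) = (59,400/4,587)×330 + (4,587/2)×4 = $13,447.38
|ΔTC| = |$14,714.38 − $13,447.38| = $1,267.00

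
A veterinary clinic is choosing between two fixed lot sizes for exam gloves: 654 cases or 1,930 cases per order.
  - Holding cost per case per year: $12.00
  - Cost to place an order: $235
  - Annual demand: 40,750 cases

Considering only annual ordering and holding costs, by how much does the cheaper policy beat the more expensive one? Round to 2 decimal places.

For each Q, cost = (D/Q)·S + (Q/2)·H.
TC(654) = (40,750/654)×235 + (654/2)×12 = $18,566.58
TC(1,930) = (40,750/1,930)×235 + (1,930/2)×12 = $16,541.79
Cheaper: Q = 1,930.  Difference = $2,024.80

$2,024.80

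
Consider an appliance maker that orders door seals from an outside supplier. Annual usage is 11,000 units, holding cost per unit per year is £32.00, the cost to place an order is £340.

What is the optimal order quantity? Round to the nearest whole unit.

483 units

Optimal lot size Q* = (2 × 11,000 × £340 / £32)^½ ≈ 483.48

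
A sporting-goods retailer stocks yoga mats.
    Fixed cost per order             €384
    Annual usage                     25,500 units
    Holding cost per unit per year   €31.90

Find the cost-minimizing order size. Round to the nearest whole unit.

784 units

Q* = √(2·D·S / H) = √(2·25,500·384 / 31.9) = √613,918.5 ≈ 783.53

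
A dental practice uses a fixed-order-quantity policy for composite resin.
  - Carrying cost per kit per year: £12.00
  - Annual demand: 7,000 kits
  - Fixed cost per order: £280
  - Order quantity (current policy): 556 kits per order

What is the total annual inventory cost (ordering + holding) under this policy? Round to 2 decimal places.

Ordering: D/Q × S = 7,000/556 × £280 = £3,525.18
Holding:  Q/2 × H = 556/2 × £12 = £3,336.00
Total = £3,525.18 + £3,336.00 = £6,861.18

£6,861.18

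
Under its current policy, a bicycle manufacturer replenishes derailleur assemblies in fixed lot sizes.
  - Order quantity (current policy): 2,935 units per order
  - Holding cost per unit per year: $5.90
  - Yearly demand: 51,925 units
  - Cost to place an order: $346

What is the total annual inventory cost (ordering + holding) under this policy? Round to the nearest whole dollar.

Annual ordering cost = (D/Q)·S = (51,925/2,935) × 346 = $6,121.31
Annual holding cost  = (Q/2)·H = (2,935/2) × 5.9 = $8,658.25
Total = $6,121.31 + $8,658.25 = $14,779.56

$14,780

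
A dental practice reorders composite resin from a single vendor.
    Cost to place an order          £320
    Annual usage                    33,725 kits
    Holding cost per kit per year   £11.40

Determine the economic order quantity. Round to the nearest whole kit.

1,376 kits

2DS/H = 2·33,725·320/11.4 = 1,893,333.33
EOQ = √1,893,333.33 ≈ 1,375.98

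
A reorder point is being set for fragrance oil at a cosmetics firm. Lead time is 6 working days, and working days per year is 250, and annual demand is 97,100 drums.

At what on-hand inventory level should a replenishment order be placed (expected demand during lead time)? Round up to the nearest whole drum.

2,331 drums

Daily demand d = 97,100 / 250 = 388.400 drums/day
Demand during lead time = 388.400 × 6 = 2,330.40
Reorder point = 2,330.40 → round up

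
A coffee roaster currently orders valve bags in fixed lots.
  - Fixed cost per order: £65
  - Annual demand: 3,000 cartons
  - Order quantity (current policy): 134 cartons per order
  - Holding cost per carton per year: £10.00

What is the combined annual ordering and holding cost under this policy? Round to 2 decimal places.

Annual ordering cost = (D/Q)·S = (3,000/134) × 65 = £1,455.22
Annual holding cost  = (Q/2)·H = (134/2) × 10 = £670.00
Total = £1,455.22 + £670.00 = £2,125.22

£2,125.22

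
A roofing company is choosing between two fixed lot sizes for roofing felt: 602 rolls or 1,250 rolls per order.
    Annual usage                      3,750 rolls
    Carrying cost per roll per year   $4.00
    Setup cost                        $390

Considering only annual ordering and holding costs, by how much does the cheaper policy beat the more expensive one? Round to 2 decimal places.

$36.60

TC(Q) = (D/Q)S + (Q/2)H
TC(602) = (3,750/602)×390 + (602/2)×4 = $3,633.40
TC(1,250) = (3,750/1,250)×390 + (1,250/2)×4 = $3,670.00
Lots of 602 are cheaper by $36.60.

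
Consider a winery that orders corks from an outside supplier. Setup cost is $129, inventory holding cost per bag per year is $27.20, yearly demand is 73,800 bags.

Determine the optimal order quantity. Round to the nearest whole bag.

837 bags

Optimal lot size Q* = (2 × 73,800 × $129 / $27.2)^½ ≈ 836.67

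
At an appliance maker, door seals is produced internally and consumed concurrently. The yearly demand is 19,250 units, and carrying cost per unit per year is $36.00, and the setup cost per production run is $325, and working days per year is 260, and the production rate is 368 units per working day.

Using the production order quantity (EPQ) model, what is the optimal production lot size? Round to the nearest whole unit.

d = 19,250/260 = 74.0385 units/day;  effective holding cost H(1 − d/p) = 36·(1 − 74.0385/368) = 28.75711
Q* = √(2DS / H_eff) = √(2·19,250·325 / 28.75711) ≈ 659.63

660 units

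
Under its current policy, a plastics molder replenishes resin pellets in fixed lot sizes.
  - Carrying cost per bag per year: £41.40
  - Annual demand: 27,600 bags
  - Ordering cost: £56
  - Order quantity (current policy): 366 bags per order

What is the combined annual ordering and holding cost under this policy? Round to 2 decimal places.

Annual ordering cost = (D/Q)·S = (27,600/366) × 56 = £4,222.95
Annual holding cost  = (Q/2)·H = (366/2) × 41.4 = £7,576.20
Total = £4,222.95 + £7,576.20 = £11,799.15

£11,799.15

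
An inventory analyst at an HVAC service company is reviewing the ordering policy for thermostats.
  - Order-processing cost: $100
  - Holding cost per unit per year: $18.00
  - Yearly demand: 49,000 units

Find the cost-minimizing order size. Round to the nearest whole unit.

738 units

2DS/H = 2·49,000·100/18 = 544,444.44
EOQ = √544,444.44 ≈ 737.86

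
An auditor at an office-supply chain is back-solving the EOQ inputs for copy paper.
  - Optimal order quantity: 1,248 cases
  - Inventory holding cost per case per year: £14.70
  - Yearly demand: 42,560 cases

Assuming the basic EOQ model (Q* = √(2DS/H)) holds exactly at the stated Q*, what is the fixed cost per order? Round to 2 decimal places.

From Q* = √(2DS/H) ⇒ Q*² = 2DS/H.
S = Q²H / (2D) = 1,248² × 14.7 / (2 × 42,560) = 268.9768

£268.98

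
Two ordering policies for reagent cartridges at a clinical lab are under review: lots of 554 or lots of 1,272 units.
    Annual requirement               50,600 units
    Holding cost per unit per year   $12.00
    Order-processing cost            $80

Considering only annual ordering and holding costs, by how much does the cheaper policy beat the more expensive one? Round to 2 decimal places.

For each Q, cost = (D/Q)·S + (Q/2)·H.
TC(554) = (50,600/554)×80 + (554/2)×12 = $10,630.86
TC(1,272) = (50,600/1,272)×80 + (1,272/2)×12 = $10,814.39
Lots of 554 are cheaper by $183.53.

$183.53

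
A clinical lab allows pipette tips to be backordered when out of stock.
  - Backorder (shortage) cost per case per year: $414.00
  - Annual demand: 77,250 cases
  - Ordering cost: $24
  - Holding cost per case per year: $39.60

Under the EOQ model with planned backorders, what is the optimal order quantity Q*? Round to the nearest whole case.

320 cases

Q* = √(2DS/H) · √((H + b)/b)
   = √(2 × 77,250 × 24 / 39.6) · √((39.6 + 414) / 414)
   = 306.001 × 1.0467 ≈ 320.30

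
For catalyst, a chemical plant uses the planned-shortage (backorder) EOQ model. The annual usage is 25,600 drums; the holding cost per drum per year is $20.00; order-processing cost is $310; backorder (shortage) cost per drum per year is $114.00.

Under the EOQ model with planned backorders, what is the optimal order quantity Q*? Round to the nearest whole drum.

966 drums

Basic EOQ = √(2·25,600·310/20) = 890.842
Backorder adjustment √((H+b)/b) = √((20+114)/114) = 1.0842
Q* = 890.842 × 1.0842 ≈ 965.83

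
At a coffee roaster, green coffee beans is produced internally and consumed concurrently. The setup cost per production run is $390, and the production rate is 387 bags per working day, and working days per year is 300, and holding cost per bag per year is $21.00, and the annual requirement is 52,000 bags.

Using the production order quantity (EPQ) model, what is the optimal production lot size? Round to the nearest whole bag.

d = 52,000/300 = 173.3333 bags/day;  effective holding cost H(1 − d/p) = 21·(1 − 173.3333/387) = 11.59432
Q* = √(2DS / H_eff) = √(2·52,000·390 / 11.59432) ≈ 1,870.37

1,870 bags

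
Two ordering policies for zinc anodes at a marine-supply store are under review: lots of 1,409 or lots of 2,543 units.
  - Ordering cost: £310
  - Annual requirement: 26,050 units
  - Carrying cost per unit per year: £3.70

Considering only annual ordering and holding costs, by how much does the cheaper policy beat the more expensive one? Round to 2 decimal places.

For each Q, cost = (D/Q)·S + (Q/2)·H.
TC(1,409) = (26,050/1,409)×310 + (1,409/2)×3.7 = £8,338.02
TC(2,543) = (26,050/2,543)×310 + (2,543/2)×3.7 = £7,880.13
Lots of 2,543 are cheaper by £457.89.

£457.89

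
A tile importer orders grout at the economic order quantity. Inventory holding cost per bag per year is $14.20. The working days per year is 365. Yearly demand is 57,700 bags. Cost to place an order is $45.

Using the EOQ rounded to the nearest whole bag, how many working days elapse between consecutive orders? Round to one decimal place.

3.8 days

2DS/H = 2·57,700·45/14.2 = 365,704.23
EOQ = √365,704.23 ≈ 604.73 → Q = 605 bags
Cycle time = (working days × Q)/D = (365 × 605) / 57,700 = 3.827 days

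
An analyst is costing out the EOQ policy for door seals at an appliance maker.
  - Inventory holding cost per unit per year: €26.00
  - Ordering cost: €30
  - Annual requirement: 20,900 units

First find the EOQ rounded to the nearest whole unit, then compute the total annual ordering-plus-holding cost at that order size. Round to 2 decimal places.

EOQ = √(2DS/H) = √(2 × 20,900 × 30 / 26)
    = √(48,230.77) ≈ 219.62 → Q = 220 units
Annual ordering cost = (D/Q)·S = (20,900/220) × 30 = €2,850.00
Annual holding cost  = (Q/2)·H = (220/2) × 26 = €2,860.00
Total = €2,850.00 + €2,860.00 = €5,710.00

€5,710.00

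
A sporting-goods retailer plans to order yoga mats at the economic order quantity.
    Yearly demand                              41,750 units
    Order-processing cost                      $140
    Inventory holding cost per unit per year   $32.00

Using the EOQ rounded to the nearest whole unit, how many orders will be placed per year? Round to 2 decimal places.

2DS/H = 2·41,750·140/32 = 365,312.50
EOQ = √365,312.50 ≈ 604.41 → Q = 604
N = D/Q = 41,750/604 ≈ 69.123 orders/yr

69.12 orders per year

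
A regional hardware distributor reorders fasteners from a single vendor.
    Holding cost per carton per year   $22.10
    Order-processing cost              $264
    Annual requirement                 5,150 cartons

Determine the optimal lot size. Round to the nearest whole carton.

351 cartons

EOQ = √(2DS/H) = √(2 × 5,150 × 264 / 22.1)
    = √(123,040.72) ≈ 350.77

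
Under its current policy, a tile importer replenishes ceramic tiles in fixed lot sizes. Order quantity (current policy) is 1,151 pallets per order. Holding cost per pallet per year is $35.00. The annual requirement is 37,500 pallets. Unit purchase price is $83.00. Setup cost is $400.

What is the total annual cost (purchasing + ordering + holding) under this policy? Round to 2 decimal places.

$3,145,674.65

Annual ordering cost = (D/Q)·S = (37,500/1,151) × 400 = $13,032.15
Annual holding cost  = (Q/2)·H = (1,151/2) × 35 = $20,142.50
Purchase cost = D·C = 37,500 × 83 = $3,112,500.00
Total = $13,032.15 + $20,142.50 + $3,112,500.00 = $3,145,674.65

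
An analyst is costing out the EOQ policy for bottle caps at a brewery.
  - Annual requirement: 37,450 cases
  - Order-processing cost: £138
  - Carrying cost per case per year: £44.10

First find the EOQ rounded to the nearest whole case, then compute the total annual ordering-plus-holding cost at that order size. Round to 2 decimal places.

£21,350.09

Q* = √(2·D·S / H) = √(2·37,450·138 / 44.1) = √234,381.0 ≈ 484.13 → Q = 484 cases
Ordering: D/Q × S = 37,450/484 × £138 = £10,677.89
Holding:  Q/2 × H = 484/2 × £44.1 = £10,672.20
Total = £10,677.89 + £10,672.20 = £21,350.09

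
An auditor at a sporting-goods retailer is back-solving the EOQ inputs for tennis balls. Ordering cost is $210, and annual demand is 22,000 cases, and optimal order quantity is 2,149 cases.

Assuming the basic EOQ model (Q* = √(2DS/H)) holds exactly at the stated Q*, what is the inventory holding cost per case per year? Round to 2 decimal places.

$2.00

From Q* = √(2DS/H) ⇒ Q*² = 2DS/H.
H = 2DS / Q² = 2 × 22,000 × 210 / 2,149² = 2.0008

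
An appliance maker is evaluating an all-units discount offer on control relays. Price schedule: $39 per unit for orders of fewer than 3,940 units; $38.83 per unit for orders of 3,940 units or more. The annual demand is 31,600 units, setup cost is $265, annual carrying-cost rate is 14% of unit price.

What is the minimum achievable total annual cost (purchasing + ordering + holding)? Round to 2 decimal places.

H₁ = 14%×$39 = $5.4600;  H₂ = 14%×$38.83 = $5.4362
EOQ₁ = √(2×31,600×265/5.4600) = 1,751.40  (< 3,940, feasible at tier 1)
EOQ₂ = √(2×31,600×265/5.4362) = 1,755.23  (< 3,940 → use Q = 3,940 at tier-2 price)
TC(tier 1 (EOQ₁), Q≈1,751.4) = $1,241,962.64
TC(tier 2, Q≈3,940.0) = $1,239,862.69
Minimum at tier 2: $1,239,862.69

$1,239,862.69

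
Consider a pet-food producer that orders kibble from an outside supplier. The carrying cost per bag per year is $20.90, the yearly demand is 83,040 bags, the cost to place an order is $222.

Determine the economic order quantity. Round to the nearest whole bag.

Q* = √(2·D·S / H) = √(2·83,040·222 / 20.9) = √1,764,103.3 ≈ 1,328.20

1,328 bags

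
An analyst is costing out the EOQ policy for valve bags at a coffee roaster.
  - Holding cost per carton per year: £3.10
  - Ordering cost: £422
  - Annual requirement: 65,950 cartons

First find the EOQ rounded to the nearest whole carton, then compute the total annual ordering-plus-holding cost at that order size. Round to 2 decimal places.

2DS/H = 2·65,950·422/3.1 = 17,955,419.35
EOQ = √17,955,419.35 ≈ 4,237.38 → Q = 4,237 cartons
Orders/yr = 65,950/4,237 = 15.565; ordering cost = 15.565 × £422 = £6,568.54
Average inventory = 4,237/2 = 2118.5; holding cost = 2118.5 × £3.1 = £6,567.35
Total = £6,568.54 + £6,567.35 = £13,135.89

£13,135.89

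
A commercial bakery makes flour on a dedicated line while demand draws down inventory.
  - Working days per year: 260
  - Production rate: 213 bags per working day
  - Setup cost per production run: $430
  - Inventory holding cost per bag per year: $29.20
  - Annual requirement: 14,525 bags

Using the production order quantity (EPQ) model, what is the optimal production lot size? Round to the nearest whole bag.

Daily demand d = 14,525/260 = 55.865; p = 213; 1 − d/p = 0.73772
EPQ = √(2DS / (H(1 − d/p)))
    = √(2 × 14,525 × 430 / (29.2 × 0.73772)) ≈ 761.50

761 bags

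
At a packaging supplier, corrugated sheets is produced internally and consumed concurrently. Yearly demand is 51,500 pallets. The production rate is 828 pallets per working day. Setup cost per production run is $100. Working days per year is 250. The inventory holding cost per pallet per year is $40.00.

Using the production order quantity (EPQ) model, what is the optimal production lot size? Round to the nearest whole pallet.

585 pallets

Daily demand d = 51,500/250 = 206.000; p = 828; 1 − d/p = 0.75121
EPQ = √(2DS / (H(1 − d/p)))
    = √(2 × 51,500 × 100 / (40 × 0.75121)) ≈ 585.48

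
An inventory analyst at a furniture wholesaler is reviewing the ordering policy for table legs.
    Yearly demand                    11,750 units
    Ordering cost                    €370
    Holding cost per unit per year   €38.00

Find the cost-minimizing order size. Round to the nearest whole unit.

Q* = √(2·D·S / H) = √(2·11,750·370 / 38) = √228,815.8 ≈ 478.35

478 units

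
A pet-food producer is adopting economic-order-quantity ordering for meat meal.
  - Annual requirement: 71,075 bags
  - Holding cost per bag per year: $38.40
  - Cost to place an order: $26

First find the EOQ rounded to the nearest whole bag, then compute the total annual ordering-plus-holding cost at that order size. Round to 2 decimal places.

$11,913.13

Q* = √(2·D·S / H) = √(2·71,075·26 / 38.4) = √96,247.4 ≈ 310.24 → Q = 310 bags
Annual ordering cost = (D/Q)·S = (71,075/310) × 26 = $5,961.13
Annual holding cost  = (Q/2)·H = (310/2) × 38.4 = $5,952.00
Total = $5,961.13 + $5,952.00 = $11,913.13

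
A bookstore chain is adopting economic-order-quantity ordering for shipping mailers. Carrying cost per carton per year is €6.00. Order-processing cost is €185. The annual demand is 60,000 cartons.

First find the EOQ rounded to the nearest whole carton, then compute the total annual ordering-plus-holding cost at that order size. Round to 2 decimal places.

EOQ = √(2DS/H) = √(2 × 60,000 × 185 / 6)
    = √(3,700,000.00) ≈ 1,923.54 → Q = 1,924 cartons
Annual ordering cost = (D/Q)·S = (60,000/1,924) × 185 = €5,769.23
Annual holding cost  = (Q/2)·H = (1,924/2) × 6 = €5,772.00
Total = €5,769.23 + €5,772.00 = €11,541.23

€11,541.23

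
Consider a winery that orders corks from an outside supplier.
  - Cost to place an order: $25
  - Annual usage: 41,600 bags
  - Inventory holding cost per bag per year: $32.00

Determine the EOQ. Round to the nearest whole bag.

255 bags

2DS/H = 2·41,600·25/32 = 65,000.00
EOQ = √65,000.00 ≈ 254.95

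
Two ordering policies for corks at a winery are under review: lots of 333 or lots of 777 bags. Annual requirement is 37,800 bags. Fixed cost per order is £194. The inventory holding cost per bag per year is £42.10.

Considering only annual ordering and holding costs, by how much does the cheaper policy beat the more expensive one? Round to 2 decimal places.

£3,237.58

For each Q, cost = (D/Q)·S + (Q/2)·H.
TC(333) = (37,800/333)×194 + (333/2)×42.1 = £29,031.27
TC(777) = (37,800/777)×194 + (777/2)×42.1 = £25,793.69
|ΔTC| = |£29,031.27 − £25,793.69| = £3,237.58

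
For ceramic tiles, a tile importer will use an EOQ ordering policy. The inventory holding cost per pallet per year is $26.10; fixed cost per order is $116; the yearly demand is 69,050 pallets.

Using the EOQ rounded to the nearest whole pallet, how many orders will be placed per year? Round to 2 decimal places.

88.19 orders per year

2DS/H = 2·69,050·116/26.1 = 613,777.78
EOQ = √613,777.78 ≈ 783.44 → Q = 783
Orders per year = D/Q = 69,050 / 783 = 88.186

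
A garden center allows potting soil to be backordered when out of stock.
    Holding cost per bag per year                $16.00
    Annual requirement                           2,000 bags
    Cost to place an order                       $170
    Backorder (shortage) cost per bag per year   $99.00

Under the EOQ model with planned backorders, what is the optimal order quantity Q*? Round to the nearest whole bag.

Q* = √(2DS/H) · √((H + b)/b)
   = √(2 × 2,000 × 170 / 16) · √((16 + 99) / 99)
   = 206.155 × 1.0778 ≈ 222.19

222 bags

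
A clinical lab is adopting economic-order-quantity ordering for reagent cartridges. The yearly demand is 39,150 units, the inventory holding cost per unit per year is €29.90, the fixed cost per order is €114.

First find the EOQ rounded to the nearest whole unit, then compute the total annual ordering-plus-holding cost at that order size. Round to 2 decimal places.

EOQ = √(2DS/H) = √(2 × 39,150 × 114 / 29.9)
    = √(298,535.12) ≈ 546.38 → Q = 546 units
Orders/yr = 39,150/546 = 71.703; ordering cost = 71.703 × €114 = €8,174.18
Average inventory = 546/2 = 273; holding cost = 273 × €29.9 = €8,162.70
Total = €8,174.18 + €8,162.70 = €16,336.88

€16,336.88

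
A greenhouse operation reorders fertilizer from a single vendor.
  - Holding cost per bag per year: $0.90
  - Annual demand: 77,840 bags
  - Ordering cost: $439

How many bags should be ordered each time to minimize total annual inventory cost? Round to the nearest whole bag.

8,714 bags

EOQ = √(2DS/H) = √(2 × 77,840 × 439 / 0.9)
    = √(75,937,244.44) ≈ 8,714.20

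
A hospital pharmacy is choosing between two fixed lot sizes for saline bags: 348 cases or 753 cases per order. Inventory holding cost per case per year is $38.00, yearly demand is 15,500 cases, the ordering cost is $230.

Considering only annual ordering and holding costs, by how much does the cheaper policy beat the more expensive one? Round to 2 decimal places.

$2,185.14

TC(Q) = (D/Q)S + (Q/2)H
TC(348) = (15,500/348)×230 + (348/2)×38 = $16,856.25
TC(753) = (15,500/753)×230 + (753/2)×38 = $19,041.40
Lots of 348 are cheaper by $2,185.14.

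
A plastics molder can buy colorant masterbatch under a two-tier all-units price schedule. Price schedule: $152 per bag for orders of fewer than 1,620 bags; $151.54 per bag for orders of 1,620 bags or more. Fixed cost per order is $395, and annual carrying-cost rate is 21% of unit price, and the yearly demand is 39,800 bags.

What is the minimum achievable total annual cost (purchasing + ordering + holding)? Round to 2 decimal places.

H₁ = 21%×$152 = $31.9200;  H₂ = 21%×$151.54 = $31.8234
EOQ₁ = √(2×39,800×395/31.9200) = 992.48  (< 1,620, feasible at tier 1)
EOQ₂ = √(2×39,800×395/31.8234) = 993.99  (< 1,620 → use Q = 1,620 at tier-2 price)
TC(tier 1 (EOQ₁), Q≈992.5) = $6,081,280.10
TC(tier 2, Q≈1,620.0) = $6,066,773.27
Minimum at tier 2: $6,066,773.27

$6,066,773.27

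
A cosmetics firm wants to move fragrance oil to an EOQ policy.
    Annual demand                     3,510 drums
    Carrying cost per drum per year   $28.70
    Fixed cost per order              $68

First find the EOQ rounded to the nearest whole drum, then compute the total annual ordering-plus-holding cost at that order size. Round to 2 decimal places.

$3,701.38

Q* = √(2·D·S / H) = √(2·3,510·68 / 28.7) = √16,632.8 ≈ 128.97 → Q = 129 drums
Annual ordering cost = (D/Q)·S = (3,510/129) × 68 = $1,850.23
Annual holding cost  = (Q/2)·H = (129/2) × 28.7 = $1,851.15
Total = $1,850.23 + $1,851.15 = $3,701.38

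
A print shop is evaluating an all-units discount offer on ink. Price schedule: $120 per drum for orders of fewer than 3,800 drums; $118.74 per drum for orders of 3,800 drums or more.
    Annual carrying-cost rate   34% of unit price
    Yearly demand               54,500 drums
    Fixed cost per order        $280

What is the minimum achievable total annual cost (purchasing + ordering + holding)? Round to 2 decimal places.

$6,552,051.83

H₁ = 34%×$120 = $40.8000;  H₂ = 34%×$118.74 = $40.3716
EOQ₁ = √(2×54,500×280/40.8000) = 864.89  (< 3,800, feasible at tier 1)
EOQ₂ = √(2×54,500×280/40.3716) = 869.47  (< 3,800 → use Q = 3,800 at tier-2 price)
TC(tier 1 (EOQ₁), Q≈864.9) = $6,575,287.62
TC(tier 2, Q≈3,800.0) = $6,552,051.83
Minimum at tier 2: $6,552,051.83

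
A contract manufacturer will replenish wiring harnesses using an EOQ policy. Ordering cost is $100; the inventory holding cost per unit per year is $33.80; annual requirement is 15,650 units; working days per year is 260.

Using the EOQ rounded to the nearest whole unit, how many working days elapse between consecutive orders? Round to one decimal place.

EOQ = √(2DS/H) = √(2 × 15,650 × 100 / 33.8)
    = √(92,603.55) ≈ 304.31 → Q = 304 units
Cycle time = (working days × Q)/D = (260 × 304) / 15,650 = 5.050 days

5.1 days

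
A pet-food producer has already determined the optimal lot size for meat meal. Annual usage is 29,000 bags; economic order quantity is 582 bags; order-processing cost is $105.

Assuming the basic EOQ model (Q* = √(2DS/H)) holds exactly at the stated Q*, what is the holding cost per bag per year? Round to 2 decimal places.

$17.98

EOQ relation: Q² = 2DS/H, so rearrange for the unknown.
H = 2DS / Q² = 2 × 29,000 × 105 / 582² = 17.9792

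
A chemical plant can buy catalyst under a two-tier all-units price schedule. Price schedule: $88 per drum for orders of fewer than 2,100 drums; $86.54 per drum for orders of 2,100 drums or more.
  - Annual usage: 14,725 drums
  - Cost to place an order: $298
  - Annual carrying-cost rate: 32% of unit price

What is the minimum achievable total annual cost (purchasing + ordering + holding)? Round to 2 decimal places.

H₁ = 32%×$88 = $28.1600;  H₂ = 32%×$86.54 = $27.6928
EOQ₁ = √(2×14,725×298/28.1600) = 558.26  (< 2,100, feasible at tier 1)
EOQ₂ = √(2×14,725×298/27.6928) = 562.95  (< 2,100 → use Q = 2,100 at tier-2 price)
TC(tier 1 (EOQ₁), Q≈558.3) = $1,311,520.53
TC(tier 2, Q≈2,100.0) = $1,305,468.49
Minimum at tier 2: $1,305,468.49

$1,305,468.49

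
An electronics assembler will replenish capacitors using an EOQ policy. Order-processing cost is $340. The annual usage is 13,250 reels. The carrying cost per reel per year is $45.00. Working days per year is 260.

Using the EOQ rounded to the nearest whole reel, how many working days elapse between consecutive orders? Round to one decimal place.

EOQ = √(2DS/H) = √(2 × 13,250 × 340 / 45)
    = √(200,222.22) ≈ 447.46 → Q = 447 reels
Cycle time = (working days × Q)/D = (260 × 447) / 13,250 = 8.771 days

8.8 days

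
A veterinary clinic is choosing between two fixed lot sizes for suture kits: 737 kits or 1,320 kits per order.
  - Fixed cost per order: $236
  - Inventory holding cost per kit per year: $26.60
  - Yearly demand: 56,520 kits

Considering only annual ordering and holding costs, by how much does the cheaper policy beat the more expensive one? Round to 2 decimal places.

Annual cost at Q: ordering D·S/Q plus holding Q·H/2.
TC(737) = (56,520/737)×236 + (737/2)×26.6 = $27,900.77
TC(1,320) = (56,520/1,320)×236 + (1,320/2)×26.6 = $27,661.09
|ΔTC| = |$27,900.77 − $27,661.09| = $239.68

$239.68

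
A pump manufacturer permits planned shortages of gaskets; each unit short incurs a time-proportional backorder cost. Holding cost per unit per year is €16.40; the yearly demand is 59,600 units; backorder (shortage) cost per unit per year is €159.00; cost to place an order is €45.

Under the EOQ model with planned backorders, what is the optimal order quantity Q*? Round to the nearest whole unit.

601 units

Basic EOQ = √(2·59,600·45/16.4) = 571.903
Backorder adjustment √((H+b)/b) = √((16.4+159)/159) = 1.0503
Q* = 571.903 × 1.0503 ≈ 600.67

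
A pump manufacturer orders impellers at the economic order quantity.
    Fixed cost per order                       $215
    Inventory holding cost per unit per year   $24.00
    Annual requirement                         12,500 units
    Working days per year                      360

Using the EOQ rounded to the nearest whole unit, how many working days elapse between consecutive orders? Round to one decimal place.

13.6 days

2DS/H = 2·12,500·215/24 = 223,958.33
EOQ = √223,958.33 ≈ 473.24 → Q = 473 units
Cycle time = (working days × Q)/D = (360 × 473) / 12,500 = 13.622 days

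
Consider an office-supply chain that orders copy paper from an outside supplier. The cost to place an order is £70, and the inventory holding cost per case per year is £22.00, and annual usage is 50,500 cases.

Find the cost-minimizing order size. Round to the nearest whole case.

567 cases

Optimal lot size Q* = (2 × 50,500 × £70 / £22)^½ ≈ 566.89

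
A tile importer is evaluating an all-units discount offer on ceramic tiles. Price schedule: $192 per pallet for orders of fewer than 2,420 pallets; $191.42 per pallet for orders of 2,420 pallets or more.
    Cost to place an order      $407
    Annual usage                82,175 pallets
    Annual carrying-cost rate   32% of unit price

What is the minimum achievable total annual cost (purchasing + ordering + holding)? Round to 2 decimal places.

H₁ = 32%×$192 = $61.4400;  H₂ = 32%×$191.42 = $61.2544
EOQ₁ = √(2×82,175×407/61.4400) = 1,043.41  (< 2,420, feasible at tier 1)
EOQ₂ = √(2×82,175×407/61.2544) = 1,044.99  (< 2,420 → use Q = 2,420 at tier-2 price)
TC(tier 1 (EOQ₁), Q≈1,043.4) = $15,841,707.33
TC(tier 2, Q≈2,420.0) = $15,817,876.66
Minimum at tier 2: $15,817,876.66

$15,817,876.66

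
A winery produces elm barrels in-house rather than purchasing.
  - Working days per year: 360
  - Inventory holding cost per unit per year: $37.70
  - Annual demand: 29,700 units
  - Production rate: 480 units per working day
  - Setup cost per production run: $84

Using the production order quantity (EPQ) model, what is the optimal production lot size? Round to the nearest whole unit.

400 units

Daily demand d = 29,700/360 = 82.500; p = 480; 1 − d/p = 0.82812
EPQ = √(2DS / (H(1 − d/p)))
    = √(2 × 29,700 × 84 / (37.7 × 0.82812)) ≈ 399.77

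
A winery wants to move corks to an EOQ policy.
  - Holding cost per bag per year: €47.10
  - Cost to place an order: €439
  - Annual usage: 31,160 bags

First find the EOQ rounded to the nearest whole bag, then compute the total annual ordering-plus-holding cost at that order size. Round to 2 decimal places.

Q* = √(2·D·S / H) = √(2·31,160·439 / 47.1) = √580,859.4 ≈ 762.14 → Q = 762 bags
Ordering: D/Q × S = 31,160/762 × €439 = €17,951.76
Holding:  Q/2 × H = 762/2 × €47.1 = €17,945.10
Total = €17,951.76 + €17,945.10 = €35,896.86

€35,896.86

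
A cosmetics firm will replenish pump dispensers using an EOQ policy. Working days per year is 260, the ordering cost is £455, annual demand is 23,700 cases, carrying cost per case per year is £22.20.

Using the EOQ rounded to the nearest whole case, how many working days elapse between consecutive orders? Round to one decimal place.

Optimal lot size Q* = (2 × 23,700 × £455 / £22.2)^½ ≈ 985.64 → Q = 986 cases
Days between orders = 260 / (D/Q) = 260 / 24.037 ≈ 10.817

10.8 days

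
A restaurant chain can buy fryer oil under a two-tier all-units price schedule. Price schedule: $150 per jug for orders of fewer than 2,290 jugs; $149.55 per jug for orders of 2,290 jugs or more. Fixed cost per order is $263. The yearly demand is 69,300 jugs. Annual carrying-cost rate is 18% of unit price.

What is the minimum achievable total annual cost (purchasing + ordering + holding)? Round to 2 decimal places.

$10,402,596.16

H₁ = 18%×$150 = $27.0000;  H₂ = 18%×$149.55 = $26.9190
EOQ₁ = √(2×69,300×263/27.0000) = 1,161.92  (< 2,290, feasible at tier 1)
EOQ₂ = √(2×69,300×263/26.9190) = 1,163.67  (< 2,290 → use Q = 2,290 at tier-2 price)
TC(tier 1 (EOQ₁), Q≈1,161.9) = $10,426,371.94
TC(tier 2, Q≈2,290.0) = $10,402,596.16
Minimum at tier 2: $10,402,596.16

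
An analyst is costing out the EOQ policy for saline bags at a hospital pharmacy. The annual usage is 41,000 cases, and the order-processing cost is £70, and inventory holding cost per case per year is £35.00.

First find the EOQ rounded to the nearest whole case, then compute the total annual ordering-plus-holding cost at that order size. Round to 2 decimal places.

£14,173.92

Optimal lot size Q* = (2 × 41,000 × £70 / £35)^½ ≈ 404.97 → Q = 405 cases
Annual ordering cost = (D/Q)·S = (41,000/405) × 70 = £7,086.42
Annual holding cost  = (Q/2)·H = (405/2) × 35 = £7,087.50
Total = £7,086.42 + £7,087.50 = £14,173.92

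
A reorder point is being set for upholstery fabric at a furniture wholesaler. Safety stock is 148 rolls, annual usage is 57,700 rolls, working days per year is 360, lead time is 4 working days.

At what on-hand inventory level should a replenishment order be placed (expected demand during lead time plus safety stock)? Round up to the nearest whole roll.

Daily demand d = 57,700 / 360 = 160.278 rolls/day
Demand during lead time = 160.278 × 4 = 641.11
Reorder point = 641.11 + 148 = 789.11 → round up

790 rolls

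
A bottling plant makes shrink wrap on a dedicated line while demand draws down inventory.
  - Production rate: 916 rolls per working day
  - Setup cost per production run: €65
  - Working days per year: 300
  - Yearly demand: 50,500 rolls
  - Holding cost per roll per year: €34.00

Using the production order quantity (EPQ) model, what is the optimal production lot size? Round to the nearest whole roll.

486 rolls

d = 50,500/300 = 168.3333 rolls/day;  effective holding cost H(1 − d/p) = 34·(1 − 168.3333/916) = 27.75182
Q* = √(2DS / H_eff) = √(2·50,500·65 / 27.75182) ≈ 486.38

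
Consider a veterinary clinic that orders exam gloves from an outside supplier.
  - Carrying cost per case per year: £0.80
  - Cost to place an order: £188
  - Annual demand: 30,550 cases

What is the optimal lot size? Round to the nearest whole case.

EOQ = √(2DS/H) = √(2 × 30,550 × 188 / 0.8)
    = √(14,358,500.00) ≈ 3,789.26

3,789 cases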